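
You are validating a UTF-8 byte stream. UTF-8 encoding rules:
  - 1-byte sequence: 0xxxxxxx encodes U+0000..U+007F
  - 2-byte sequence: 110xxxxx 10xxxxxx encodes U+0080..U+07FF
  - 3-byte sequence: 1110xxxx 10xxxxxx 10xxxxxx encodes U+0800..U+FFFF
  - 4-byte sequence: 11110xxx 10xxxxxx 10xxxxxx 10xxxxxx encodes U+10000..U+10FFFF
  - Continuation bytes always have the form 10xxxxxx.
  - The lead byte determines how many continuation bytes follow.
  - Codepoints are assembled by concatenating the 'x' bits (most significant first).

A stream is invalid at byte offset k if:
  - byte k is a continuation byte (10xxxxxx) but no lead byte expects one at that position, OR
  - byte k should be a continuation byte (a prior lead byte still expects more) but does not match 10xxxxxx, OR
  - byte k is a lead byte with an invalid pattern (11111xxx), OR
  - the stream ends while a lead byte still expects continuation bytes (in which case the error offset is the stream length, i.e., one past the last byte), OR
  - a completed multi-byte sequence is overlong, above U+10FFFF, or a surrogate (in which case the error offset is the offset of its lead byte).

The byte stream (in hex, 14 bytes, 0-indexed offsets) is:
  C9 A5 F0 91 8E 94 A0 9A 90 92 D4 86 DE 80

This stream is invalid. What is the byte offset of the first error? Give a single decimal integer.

Answer: 6

Derivation:
Byte[0]=C9: 2-byte lead, need 1 cont bytes. acc=0x9
Byte[1]=A5: continuation. acc=(acc<<6)|0x25=0x265
Completed: cp=U+0265 (starts at byte 0)
Byte[2]=F0: 4-byte lead, need 3 cont bytes. acc=0x0
Byte[3]=91: continuation. acc=(acc<<6)|0x11=0x11
Byte[4]=8E: continuation. acc=(acc<<6)|0x0E=0x44E
Byte[5]=94: continuation. acc=(acc<<6)|0x14=0x11394
Completed: cp=U+11394 (starts at byte 2)
Byte[6]=A0: INVALID lead byte (not 0xxx/110x/1110/11110)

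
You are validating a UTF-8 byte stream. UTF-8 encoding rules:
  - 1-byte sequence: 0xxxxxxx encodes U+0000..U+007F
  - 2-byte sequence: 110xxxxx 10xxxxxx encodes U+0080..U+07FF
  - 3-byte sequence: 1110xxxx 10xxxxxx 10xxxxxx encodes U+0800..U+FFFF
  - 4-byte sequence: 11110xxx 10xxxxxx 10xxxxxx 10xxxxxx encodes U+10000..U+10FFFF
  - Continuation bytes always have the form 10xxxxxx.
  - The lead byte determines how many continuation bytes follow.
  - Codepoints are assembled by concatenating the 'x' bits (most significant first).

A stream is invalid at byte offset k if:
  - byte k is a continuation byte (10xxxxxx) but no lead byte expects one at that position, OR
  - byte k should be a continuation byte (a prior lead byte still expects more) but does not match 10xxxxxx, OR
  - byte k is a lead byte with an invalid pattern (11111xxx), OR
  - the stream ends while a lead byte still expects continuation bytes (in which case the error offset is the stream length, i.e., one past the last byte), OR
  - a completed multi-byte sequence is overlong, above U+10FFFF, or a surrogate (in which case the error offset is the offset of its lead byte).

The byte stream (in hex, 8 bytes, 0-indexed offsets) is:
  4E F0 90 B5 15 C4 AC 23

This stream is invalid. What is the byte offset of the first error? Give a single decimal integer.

Answer: 4

Derivation:
Byte[0]=4E: 1-byte ASCII. cp=U+004E
Byte[1]=F0: 4-byte lead, need 3 cont bytes. acc=0x0
Byte[2]=90: continuation. acc=(acc<<6)|0x10=0x10
Byte[3]=B5: continuation. acc=(acc<<6)|0x35=0x435
Byte[4]=15: expected 10xxxxxx continuation. INVALID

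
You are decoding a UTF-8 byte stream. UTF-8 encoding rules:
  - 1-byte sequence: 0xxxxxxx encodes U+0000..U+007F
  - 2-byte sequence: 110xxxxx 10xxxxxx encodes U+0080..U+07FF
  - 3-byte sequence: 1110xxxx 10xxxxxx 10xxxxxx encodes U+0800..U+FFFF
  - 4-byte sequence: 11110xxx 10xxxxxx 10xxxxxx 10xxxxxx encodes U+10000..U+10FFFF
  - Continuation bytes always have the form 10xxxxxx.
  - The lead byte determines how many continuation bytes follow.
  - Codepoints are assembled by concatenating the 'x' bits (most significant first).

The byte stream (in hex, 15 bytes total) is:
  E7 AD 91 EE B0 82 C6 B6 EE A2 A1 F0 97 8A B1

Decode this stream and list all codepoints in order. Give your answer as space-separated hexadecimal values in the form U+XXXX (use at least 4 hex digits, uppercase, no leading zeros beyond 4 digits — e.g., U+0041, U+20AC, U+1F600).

Answer: U+7B51 U+EC02 U+01B6 U+E8A1 U+172B1

Derivation:
Byte[0]=E7: 3-byte lead, need 2 cont bytes. acc=0x7
Byte[1]=AD: continuation. acc=(acc<<6)|0x2D=0x1ED
Byte[2]=91: continuation. acc=(acc<<6)|0x11=0x7B51
Completed: cp=U+7B51 (starts at byte 0)
Byte[3]=EE: 3-byte lead, need 2 cont bytes. acc=0xE
Byte[4]=B0: continuation. acc=(acc<<6)|0x30=0x3B0
Byte[5]=82: continuation. acc=(acc<<6)|0x02=0xEC02
Completed: cp=U+EC02 (starts at byte 3)
Byte[6]=C6: 2-byte lead, need 1 cont bytes. acc=0x6
Byte[7]=B6: continuation. acc=(acc<<6)|0x36=0x1B6
Completed: cp=U+01B6 (starts at byte 6)
Byte[8]=EE: 3-byte lead, need 2 cont bytes. acc=0xE
Byte[9]=A2: continuation. acc=(acc<<6)|0x22=0x3A2
Byte[10]=A1: continuation. acc=(acc<<6)|0x21=0xE8A1
Completed: cp=U+E8A1 (starts at byte 8)
Byte[11]=F0: 4-byte lead, need 3 cont bytes. acc=0x0
Byte[12]=97: continuation. acc=(acc<<6)|0x17=0x17
Byte[13]=8A: continuation. acc=(acc<<6)|0x0A=0x5CA
Byte[14]=B1: continuation. acc=(acc<<6)|0x31=0x172B1
Completed: cp=U+172B1 (starts at byte 11)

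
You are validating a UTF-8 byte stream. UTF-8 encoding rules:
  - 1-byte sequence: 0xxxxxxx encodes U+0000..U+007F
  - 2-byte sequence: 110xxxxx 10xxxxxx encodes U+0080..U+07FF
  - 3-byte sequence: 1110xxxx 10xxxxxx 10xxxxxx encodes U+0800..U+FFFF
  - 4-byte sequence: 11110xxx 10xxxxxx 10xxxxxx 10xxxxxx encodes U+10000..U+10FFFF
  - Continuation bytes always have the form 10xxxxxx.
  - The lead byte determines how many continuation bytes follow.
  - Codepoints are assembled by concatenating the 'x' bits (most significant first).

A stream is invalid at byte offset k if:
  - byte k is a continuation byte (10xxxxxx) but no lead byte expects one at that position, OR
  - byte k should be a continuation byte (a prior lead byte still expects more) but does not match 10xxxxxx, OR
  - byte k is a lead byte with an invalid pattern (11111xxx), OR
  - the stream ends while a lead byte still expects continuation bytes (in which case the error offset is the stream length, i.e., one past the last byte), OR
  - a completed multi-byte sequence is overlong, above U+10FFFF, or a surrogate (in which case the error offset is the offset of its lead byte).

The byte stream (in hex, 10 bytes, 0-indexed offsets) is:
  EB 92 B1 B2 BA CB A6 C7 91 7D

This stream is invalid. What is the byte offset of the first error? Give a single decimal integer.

Answer: 3

Derivation:
Byte[0]=EB: 3-byte lead, need 2 cont bytes. acc=0xB
Byte[1]=92: continuation. acc=(acc<<6)|0x12=0x2D2
Byte[2]=B1: continuation. acc=(acc<<6)|0x31=0xB4B1
Completed: cp=U+B4B1 (starts at byte 0)
Byte[3]=B2: INVALID lead byte (not 0xxx/110x/1110/11110)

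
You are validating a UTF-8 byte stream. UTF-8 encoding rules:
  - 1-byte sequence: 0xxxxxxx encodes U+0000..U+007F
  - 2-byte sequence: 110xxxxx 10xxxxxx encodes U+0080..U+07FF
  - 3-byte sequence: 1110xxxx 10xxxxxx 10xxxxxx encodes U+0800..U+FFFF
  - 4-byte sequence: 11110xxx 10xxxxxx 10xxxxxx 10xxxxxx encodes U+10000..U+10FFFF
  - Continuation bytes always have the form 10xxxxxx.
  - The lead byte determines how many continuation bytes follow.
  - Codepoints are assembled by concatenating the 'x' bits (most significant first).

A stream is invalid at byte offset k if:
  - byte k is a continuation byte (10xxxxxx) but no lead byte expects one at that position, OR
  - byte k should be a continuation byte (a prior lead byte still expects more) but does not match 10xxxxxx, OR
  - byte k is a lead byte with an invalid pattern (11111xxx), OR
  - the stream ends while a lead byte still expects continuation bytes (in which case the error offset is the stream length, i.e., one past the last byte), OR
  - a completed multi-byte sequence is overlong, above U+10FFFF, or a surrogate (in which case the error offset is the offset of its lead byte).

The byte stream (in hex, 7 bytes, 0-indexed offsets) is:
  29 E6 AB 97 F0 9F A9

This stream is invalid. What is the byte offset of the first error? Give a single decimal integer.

Answer: 7

Derivation:
Byte[0]=29: 1-byte ASCII. cp=U+0029
Byte[1]=E6: 3-byte lead, need 2 cont bytes. acc=0x6
Byte[2]=AB: continuation. acc=(acc<<6)|0x2B=0x1AB
Byte[3]=97: continuation. acc=(acc<<6)|0x17=0x6AD7
Completed: cp=U+6AD7 (starts at byte 1)
Byte[4]=F0: 4-byte lead, need 3 cont bytes. acc=0x0
Byte[5]=9F: continuation. acc=(acc<<6)|0x1F=0x1F
Byte[6]=A9: continuation. acc=(acc<<6)|0x29=0x7E9
Byte[7]: stream ended, expected continuation. INVALID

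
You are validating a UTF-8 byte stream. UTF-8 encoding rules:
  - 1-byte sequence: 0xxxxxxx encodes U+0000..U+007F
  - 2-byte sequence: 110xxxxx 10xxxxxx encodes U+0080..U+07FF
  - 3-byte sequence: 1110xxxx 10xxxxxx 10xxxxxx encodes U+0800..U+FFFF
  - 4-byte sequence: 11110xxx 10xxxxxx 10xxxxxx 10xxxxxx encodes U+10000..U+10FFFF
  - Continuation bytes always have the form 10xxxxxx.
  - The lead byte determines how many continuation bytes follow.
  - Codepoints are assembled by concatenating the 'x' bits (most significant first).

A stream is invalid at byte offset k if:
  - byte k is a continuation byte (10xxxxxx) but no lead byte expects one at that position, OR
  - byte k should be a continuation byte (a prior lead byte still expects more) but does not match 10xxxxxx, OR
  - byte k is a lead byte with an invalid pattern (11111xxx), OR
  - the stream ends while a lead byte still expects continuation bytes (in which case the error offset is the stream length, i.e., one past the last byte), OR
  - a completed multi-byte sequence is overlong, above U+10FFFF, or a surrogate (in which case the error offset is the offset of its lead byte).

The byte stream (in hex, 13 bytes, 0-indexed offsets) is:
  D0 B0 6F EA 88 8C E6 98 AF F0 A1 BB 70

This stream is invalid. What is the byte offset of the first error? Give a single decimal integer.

Answer: 12

Derivation:
Byte[0]=D0: 2-byte lead, need 1 cont bytes. acc=0x10
Byte[1]=B0: continuation. acc=(acc<<6)|0x30=0x430
Completed: cp=U+0430 (starts at byte 0)
Byte[2]=6F: 1-byte ASCII. cp=U+006F
Byte[3]=EA: 3-byte lead, need 2 cont bytes. acc=0xA
Byte[4]=88: continuation. acc=(acc<<6)|0x08=0x288
Byte[5]=8C: continuation. acc=(acc<<6)|0x0C=0xA20C
Completed: cp=U+A20C (starts at byte 3)
Byte[6]=E6: 3-byte lead, need 2 cont bytes. acc=0x6
Byte[7]=98: continuation. acc=(acc<<6)|0x18=0x198
Byte[8]=AF: continuation. acc=(acc<<6)|0x2F=0x662F
Completed: cp=U+662F (starts at byte 6)
Byte[9]=F0: 4-byte lead, need 3 cont bytes. acc=0x0
Byte[10]=A1: continuation. acc=(acc<<6)|0x21=0x21
Byte[11]=BB: continuation. acc=(acc<<6)|0x3B=0x87B
Byte[12]=70: expected 10xxxxxx continuation. INVALID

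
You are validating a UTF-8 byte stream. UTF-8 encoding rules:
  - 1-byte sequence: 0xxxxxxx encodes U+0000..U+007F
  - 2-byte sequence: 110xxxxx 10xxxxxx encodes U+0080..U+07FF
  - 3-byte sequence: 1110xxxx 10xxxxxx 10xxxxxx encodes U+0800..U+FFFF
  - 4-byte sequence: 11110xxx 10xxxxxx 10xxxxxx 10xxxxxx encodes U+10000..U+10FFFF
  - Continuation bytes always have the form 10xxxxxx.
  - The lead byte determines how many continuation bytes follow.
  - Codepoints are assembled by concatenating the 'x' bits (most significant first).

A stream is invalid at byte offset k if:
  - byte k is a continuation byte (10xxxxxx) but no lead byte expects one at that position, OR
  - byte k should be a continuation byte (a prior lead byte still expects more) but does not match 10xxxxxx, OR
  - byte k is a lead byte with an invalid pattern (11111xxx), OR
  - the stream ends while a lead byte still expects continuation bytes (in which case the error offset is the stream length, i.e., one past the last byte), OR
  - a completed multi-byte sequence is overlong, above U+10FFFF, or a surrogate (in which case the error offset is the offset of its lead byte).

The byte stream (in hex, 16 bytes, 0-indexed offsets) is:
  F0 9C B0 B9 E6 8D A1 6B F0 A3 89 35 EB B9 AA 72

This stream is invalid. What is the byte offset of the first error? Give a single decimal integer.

Answer: 11

Derivation:
Byte[0]=F0: 4-byte lead, need 3 cont bytes. acc=0x0
Byte[1]=9C: continuation. acc=(acc<<6)|0x1C=0x1C
Byte[2]=B0: continuation. acc=(acc<<6)|0x30=0x730
Byte[3]=B9: continuation. acc=(acc<<6)|0x39=0x1CC39
Completed: cp=U+1CC39 (starts at byte 0)
Byte[4]=E6: 3-byte lead, need 2 cont bytes. acc=0x6
Byte[5]=8D: continuation. acc=(acc<<6)|0x0D=0x18D
Byte[6]=A1: continuation. acc=(acc<<6)|0x21=0x6361
Completed: cp=U+6361 (starts at byte 4)
Byte[7]=6B: 1-byte ASCII. cp=U+006B
Byte[8]=F0: 4-byte lead, need 3 cont bytes. acc=0x0
Byte[9]=A3: continuation. acc=(acc<<6)|0x23=0x23
Byte[10]=89: continuation. acc=(acc<<6)|0x09=0x8C9
Byte[11]=35: expected 10xxxxxx continuation. INVALID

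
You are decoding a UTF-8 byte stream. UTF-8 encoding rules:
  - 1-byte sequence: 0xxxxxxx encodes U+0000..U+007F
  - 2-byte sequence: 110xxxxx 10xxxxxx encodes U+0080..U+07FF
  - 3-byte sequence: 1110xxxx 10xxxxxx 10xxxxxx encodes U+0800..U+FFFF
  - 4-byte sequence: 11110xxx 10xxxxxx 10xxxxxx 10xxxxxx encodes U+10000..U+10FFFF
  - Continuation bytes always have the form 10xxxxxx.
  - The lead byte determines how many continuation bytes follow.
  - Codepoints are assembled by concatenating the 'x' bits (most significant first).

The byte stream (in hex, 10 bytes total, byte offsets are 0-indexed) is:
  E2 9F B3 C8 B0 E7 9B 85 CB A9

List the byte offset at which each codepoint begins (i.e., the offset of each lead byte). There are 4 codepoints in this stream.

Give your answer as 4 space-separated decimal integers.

Answer: 0 3 5 8

Derivation:
Byte[0]=E2: 3-byte lead, need 2 cont bytes. acc=0x2
Byte[1]=9F: continuation. acc=(acc<<6)|0x1F=0x9F
Byte[2]=B3: continuation. acc=(acc<<6)|0x33=0x27F3
Completed: cp=U+27F3 (starts at byte 0)
Byte[3]=C8: 2-byte lead, need 1 cont bytes. acc=0x8
Byte[4]=B0: continuation. acc=(acc<<6)|0x30=0x230
Completed: cp=U+0230 (starts at byte 3)
Byte[5]=E7: 3-byte lead, need 2 cont bytes. acc=0x7
Byte[6]=9B: continuation. acc=(acc<<6)|0x1B=0x1DB
Byte[7]=85: continuation. acc=(acc<<6)|0x05=0x76C5
Completed: cp=U+76C5 (starts at byte 5)
Byte[8]=CB: 2-byte lead, need 1 cont bytes. acc=0xB
Byte[9]=A9: continuation. acc=(acc<<6)|0x29=0x2E9
Completed: cp=U+02E9 (starts at byte 8)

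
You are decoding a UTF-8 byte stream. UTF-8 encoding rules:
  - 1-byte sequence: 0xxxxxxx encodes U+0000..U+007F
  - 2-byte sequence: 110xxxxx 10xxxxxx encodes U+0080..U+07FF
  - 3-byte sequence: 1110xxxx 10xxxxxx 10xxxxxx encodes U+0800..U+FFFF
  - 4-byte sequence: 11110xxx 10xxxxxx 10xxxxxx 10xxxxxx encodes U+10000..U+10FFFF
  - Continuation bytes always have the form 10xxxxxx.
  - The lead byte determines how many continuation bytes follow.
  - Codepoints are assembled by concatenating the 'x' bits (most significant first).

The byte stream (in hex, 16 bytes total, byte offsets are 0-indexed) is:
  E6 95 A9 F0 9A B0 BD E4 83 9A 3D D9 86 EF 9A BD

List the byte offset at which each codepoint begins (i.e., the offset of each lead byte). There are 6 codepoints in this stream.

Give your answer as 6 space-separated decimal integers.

Byte[0]=E6: 3-byte lead, need 2 cont bytes. acc=0x6
Byte[1]=95: continuation. acc=(acc<<6)|0x15=0x195
Byte[2]=A9: continuation. acc=(acc<<6)|0x29=0x6569
Completed: cp=U+6569 (starts at byte 0)
Byte[3]=F0: 4-byte lead, need 3 cont bytes. acc=0x0
Byte[4]=9A: continuation. acc=(acc<<6)|0x1A=0x1A
Byte[5]=B0: continuation. acc=(acc<<6)|0x30=0x6B0
Byte[6]=BD: continuation. acc=(acc<<6)|0x3D=0x1AC3D
Completed: cp=U+1AC3D (starts at byte 3)
Byte[7]=E4: 3-byte lead, need 2 cont bytes. acc=0x4
Byte[8]=83: continuation. acc=(acc<<6)|0x03=0x103
Byte[9]=9A: continuation. acc=(acc<<6)|0x1A=0x40DA
Completed: cp=U+40DA (starts at byte 7)
Byte[10]=3D: 1-byte ASCII. cp=U+003D
Byte[11]=D9: 2-byte lead, need 1 cont bytes. acc=0x19
Byte[12]=86: continuation. acc=(acc<<6)|0x06=0x646
Completed: cp=U+0646 (starts at byte 11)
Byte[13]=EF: 3-byte lead, need 2 cont bytes. acc=0xF
Byte[14]=9A: continuation. acc=(acc<<6)|0x1A=0x3DA
Byte[15]=BD: continuation. acc=(acc<<6)|0x3D=0xF6BD
Completed: cp=U+F6BD (starts at byte 13)

Answer: 0 3 7 10 11 13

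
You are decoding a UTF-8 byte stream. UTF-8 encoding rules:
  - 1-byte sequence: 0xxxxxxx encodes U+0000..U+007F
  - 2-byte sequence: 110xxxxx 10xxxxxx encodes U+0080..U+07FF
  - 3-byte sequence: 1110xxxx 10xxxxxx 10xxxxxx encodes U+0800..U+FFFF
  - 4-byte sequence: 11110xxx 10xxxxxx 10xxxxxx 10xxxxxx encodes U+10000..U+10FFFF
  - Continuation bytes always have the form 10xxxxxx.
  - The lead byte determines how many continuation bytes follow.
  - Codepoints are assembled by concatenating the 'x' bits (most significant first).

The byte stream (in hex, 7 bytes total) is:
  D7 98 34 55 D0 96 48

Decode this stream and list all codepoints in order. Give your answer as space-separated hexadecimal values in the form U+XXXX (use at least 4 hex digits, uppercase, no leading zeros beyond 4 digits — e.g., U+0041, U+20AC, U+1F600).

Byte[0]=D7: 2-byte lead, need 1 cont bytes. acc=0x17
Byte[1]=98: continuation. acc=(acc<<6)|0x18=0x5D8
Completed: cp=U+05D8 (starts at byte 0)
Byte[2]=34: 1-byte ASCII. cp=U+0034
Byte[3]=55: 1-byte ASCII. cp=U+0055
Byte[4]=D0: 2-byte lead, need 1 cont bytes. acc=0x10
Byte[5]=96: continuation. acc=(acc<<6)|0x16=0x416
Completed: cp=U+0416 (starts at byte 4)
Byte[6]=48: 1-byte ASCII. cp=U+0048

Answer: U+05D8 U+0034 U+0055 U+0416 U+0048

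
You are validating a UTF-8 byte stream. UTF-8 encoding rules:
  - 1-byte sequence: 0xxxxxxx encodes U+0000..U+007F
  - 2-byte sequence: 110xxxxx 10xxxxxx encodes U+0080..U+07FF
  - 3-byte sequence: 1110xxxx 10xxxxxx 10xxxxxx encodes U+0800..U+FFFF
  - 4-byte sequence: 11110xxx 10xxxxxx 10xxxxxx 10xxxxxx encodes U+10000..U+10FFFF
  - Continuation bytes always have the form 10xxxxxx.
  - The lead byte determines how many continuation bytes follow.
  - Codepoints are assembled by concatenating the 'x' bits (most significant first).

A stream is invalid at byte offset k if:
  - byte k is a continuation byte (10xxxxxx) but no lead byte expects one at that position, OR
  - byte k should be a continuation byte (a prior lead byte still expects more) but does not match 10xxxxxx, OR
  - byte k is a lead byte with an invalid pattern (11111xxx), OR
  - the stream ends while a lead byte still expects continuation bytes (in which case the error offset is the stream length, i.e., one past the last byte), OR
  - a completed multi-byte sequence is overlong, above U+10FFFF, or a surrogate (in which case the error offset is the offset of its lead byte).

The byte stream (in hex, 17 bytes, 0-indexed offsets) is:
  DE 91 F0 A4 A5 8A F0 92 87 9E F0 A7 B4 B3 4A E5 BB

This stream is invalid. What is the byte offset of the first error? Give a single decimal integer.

Byte[0]=DE: 2-byte lead, need 1 cont bytes. acc=0x1E
Byte[1]=91: continuation. acc=(acc<<6)|0x11=0x791
Completed: cp=U+0791 (starts at byte 0)
Byte[2]=F0: 4-byte lead, need 3 cont bytes. acc=0x0
Byte[3]=A4: continuation. acc=(acc<<6)|0x24=0x24
Byte[4]=A5: continuation. acc=(acc<<6)|0x25=0x925
Byte[5]=8A: continuation. acc=(acc<<6)|0x0A=0x2494A
Completed: cp=U+2494A (starts at byte 2)
Byte[6]=F0: 4-byte lead, need 3 cont bytes. acc=0x0
Byte[7]=92: continuation. acc=(acc<<6)|0x12=0x12
Byte[8]=87: continuation. acc=(acc<<6)|0x07=0x487
Byte[9]=9E: continuation. acc=(acc<<6)|0x1E=0x121DE
Completed: cp=U+121DE (starts at byte 6)
Byte[10]=F0: 4-byte lead, need 3 cont bytes. acc=0x0
Byte[11]=A7: continuation. acc=(acc<<6)|0x27=0x27
Byte[12]=B4: continuation. acc=(acc<<6)|0x34=0x9F4
Byte[13]=B3: continuation. acc=(acc<<6)|0x33=0x27D33
Completed: cp=U+27D33 (starts at byte 10)
Byte[14]=4A: 1-byte ASCII. cp=U+004A
Byte[15]=E5: 3-byte lead, need 2 cont bytes. acc=0x5
Byte[16]=BB: continuation. acc=(acc<<6)|0x3B=0x17B
Byte[17]: stream ended, expected continuation. INVALID

Answer: 17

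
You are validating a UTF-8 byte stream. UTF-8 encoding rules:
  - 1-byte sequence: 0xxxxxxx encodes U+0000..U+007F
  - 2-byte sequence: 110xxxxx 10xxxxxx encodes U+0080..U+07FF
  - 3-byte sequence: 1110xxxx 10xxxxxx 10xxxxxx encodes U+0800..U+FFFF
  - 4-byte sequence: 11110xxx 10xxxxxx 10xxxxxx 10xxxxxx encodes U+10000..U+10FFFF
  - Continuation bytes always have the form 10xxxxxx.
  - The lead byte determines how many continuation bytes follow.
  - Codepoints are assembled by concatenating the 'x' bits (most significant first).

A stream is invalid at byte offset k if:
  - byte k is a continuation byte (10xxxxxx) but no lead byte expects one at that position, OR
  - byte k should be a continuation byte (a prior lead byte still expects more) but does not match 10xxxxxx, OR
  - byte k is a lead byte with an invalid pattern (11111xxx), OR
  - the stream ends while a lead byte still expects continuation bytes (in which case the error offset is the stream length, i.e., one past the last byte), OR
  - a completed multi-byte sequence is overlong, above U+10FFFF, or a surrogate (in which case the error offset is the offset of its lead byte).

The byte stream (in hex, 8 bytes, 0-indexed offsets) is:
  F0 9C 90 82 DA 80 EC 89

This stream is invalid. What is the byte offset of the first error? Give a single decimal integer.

Answer: 8

Derivation:
Byte[0]=F0: 4-byte lead, need 3 cont bytes. acc=0x0
Byte[1]=9C: continuation. acc=(acc<<6)|0x1C=0x1C
Byte[2]=90: continuation. acc=(acc<<6)|0x10=0x710
Byte[3]=82: continuation. acc=(acc<<6)|0x02=0x1C402
Completed: cp=U+1C402 (starts at byte 0)
Byte[4]=DA: 2-byte lead, need 1 cont bytes. acc=0x1A
Byte[5]=80: continuation. acc=(acc<<6)|0x00=0x680
Completed: cp=U+0680 (starts at byte 4)
Byte[6]=EC: 3-byte lead, need 2 cont bytes. acc=0xC
Byte[7]=89: continuation. acc=(acc<<6)|0x09=0x309
Byte[8]: stream ended, expected continuation. INVALID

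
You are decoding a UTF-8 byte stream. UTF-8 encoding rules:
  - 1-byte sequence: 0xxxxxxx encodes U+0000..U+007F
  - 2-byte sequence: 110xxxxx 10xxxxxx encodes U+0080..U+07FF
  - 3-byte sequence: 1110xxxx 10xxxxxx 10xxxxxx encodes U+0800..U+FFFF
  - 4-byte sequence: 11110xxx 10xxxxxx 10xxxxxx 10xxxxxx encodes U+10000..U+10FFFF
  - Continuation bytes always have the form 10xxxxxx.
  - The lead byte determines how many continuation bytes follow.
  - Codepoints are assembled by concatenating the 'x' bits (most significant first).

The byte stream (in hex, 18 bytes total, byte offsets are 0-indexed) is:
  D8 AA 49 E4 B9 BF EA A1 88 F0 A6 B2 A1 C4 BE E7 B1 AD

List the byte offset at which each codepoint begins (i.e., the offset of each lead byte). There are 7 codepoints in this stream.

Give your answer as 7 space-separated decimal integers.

Byte[0]=D8: 2-byte lead, need 1 cont bytes. acc=0x18
Byte[1]=AA: continuation. acc=(acc<<6)|0x2A=0x62A
Completed: cp=U+062A (starts at byte 0)
Byte[2]=49: 1-byte ASCII. cp=U+0049
Byte[3]=E4: 3-byte lead, need 2 cont bytes. acc=0x4
Byte[4]=B9: continuation. acc=(acc<<6)|0x39=0x139
Byte[5]=BF: continuation. acc=(acc<<6)|0x3F=0x4E7F
Completed: cp=U+4E7F (starts at byte 3)
Byte[6]=EA: 3-byte lead, need 2 cont bytes. acc=0xA
Byte[7]=A1: continuation. acc=(acc<<6)|0x21=0x2A1
Byte[8]=88: continuation. acc=(acc<<6)|0x08=0xA848
Completed: cp=U+A848 (starts at byte 6)
Byte[9]=F0: 4-byte lead, need 3 cont bytes. acc=0x0
Byte[10]=A6: continuation. acc=(acc<<6)|0x26=0x26
Byte[11]=B2: continuation. acc=(acc<<6)|0x32=0x9B2
Byte[12]=A1: continuation. acc=(acc<<6)|0x21=0x26CA1
Completed: cp=U+26CA1 (starts at byte 9)
Byte[13]=C4: 2-byte lead, need 1 cont bytes. acc=0x4
Byte[14]=BE: continuation. acc=(acc<<6)|0x3E=0x13E
Completed: cp=U+013E (starts at byte 13)
Byte[15]=E7: 3-byte lead, need 2 cont bytes. acc=0x7
Byte[16]=B1: continuation. acc=(acc<<6)|0x31=0x1F1
Byte[17]=AD: continuation. acc=(acc<<6)|0x2D=0x7C6D
Completed: cp=U+7C6D (starts at byte 15)

Answer: 0 2 3 6 9 13 15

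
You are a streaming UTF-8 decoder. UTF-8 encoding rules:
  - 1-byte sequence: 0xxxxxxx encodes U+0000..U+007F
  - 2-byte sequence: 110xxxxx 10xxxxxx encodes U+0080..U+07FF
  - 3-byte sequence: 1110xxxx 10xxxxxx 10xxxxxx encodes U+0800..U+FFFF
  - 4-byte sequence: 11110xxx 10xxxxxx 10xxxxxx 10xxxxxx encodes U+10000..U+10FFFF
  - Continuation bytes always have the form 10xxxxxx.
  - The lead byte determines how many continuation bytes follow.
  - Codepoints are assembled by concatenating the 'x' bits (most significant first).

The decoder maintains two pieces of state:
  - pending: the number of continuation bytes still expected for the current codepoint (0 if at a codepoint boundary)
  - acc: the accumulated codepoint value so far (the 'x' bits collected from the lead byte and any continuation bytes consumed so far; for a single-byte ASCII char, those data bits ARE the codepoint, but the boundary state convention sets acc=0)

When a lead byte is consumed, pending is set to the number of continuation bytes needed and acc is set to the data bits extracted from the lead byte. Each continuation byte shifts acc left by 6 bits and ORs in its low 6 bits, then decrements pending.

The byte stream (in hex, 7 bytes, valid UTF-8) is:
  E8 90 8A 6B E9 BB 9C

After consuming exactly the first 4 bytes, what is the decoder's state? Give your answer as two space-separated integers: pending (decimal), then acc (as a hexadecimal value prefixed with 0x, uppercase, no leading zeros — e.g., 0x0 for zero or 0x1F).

Answer: 0 0x0

Derivation:
Byte[0]=E8: 3-byte lead. pending=2, acc=0x8
Byte[1]=90: continuation. acc=(acc<<6)|0x10=0x210, pending=1
Byte[2]=8A: continuation. acc=(acc<<6)|0x0A=0x840A, pending=0
Byte[3]=6B: 1-byte. pending=0, acc=0x0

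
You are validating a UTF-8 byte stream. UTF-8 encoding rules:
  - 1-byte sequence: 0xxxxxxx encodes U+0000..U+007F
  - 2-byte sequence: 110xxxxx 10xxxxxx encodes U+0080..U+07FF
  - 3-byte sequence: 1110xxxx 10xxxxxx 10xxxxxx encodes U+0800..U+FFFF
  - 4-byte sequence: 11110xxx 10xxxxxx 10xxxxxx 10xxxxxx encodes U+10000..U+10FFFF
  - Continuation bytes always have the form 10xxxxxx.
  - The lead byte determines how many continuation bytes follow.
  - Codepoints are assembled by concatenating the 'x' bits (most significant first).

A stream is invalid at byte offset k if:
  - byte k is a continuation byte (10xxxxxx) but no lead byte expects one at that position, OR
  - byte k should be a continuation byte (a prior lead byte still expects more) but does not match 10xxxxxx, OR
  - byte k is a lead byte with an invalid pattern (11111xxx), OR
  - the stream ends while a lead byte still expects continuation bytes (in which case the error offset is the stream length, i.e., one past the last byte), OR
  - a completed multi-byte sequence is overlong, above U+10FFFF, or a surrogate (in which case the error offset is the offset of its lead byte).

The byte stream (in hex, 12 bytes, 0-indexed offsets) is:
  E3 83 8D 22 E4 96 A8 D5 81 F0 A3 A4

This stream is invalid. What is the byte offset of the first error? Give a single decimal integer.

Byte[0]=E3: 3-byte lead, need 2 cont bytes. acc=0x3
Byte[1]=83: continuation. acc=(acc<<6)|0x03=0xC3
Byte[2]=8D: continuation. acc=(acc<<6)|0x0D=0x30CD
Completed: cp=U+30CD (starts at byte 0)
Byte[3]=22: 1-byte ASCII. cp=U+0022
Byte[4]=E4: 3-byte lead, need 2 cont bytes. acc=0x4
Byte[5]=96: continuation. acc=(acc<<6)|0x16=0x116
Byte[6]=A8: continuation. acc=(acc<<6)|0x28=0x45A8
Completed: cp=U+45A8 (starts at byte 4)
Byte[7]=D5: 2-byte lead, need 1 cont bytes. acc=0x15
Byte[8]=81: continuation. acc=(acc<<6)|0x01=0x541
Completed: cp=U+0541 (starts at byte 7)
Byte[9]=F0: 4-byte lead, need 3 cont bytes. acc=0x0
Byte[10]=A3: continuation. acc=(acc<<6)|0x23=0x23
Byte[11]=A4: continuation. acc=(acc<<6)|0x24=0x8E4
Byte[12]: stream ended, expected continuation. INVALID

Answer: 12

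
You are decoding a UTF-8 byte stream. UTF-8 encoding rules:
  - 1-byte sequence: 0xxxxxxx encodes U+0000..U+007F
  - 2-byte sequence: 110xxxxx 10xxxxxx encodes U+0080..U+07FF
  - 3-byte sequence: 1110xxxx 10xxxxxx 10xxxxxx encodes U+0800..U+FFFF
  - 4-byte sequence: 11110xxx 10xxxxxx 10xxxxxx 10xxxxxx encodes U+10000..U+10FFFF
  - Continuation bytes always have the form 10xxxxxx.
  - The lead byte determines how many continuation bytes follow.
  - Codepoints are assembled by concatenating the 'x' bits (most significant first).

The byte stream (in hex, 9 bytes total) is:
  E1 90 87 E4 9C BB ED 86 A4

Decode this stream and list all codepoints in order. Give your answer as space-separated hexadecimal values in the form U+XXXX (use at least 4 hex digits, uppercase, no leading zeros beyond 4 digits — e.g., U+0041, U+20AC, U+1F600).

Answer: U+1407 U+473B U+D1A4

Derivation:
Byte[0]=E1: 3-byte lead, need 2 cont bytes. acc=0x1
Byte[1]=90: continuation. acc=(acc<<6)|0x10=0x50
Byte[2]=87: continuation. acc=(acc<<6)|0x07=0x1407
Completed: cp=U+1407 (starts at byte 0)
Byte[3]=E4: 3-byte lead, need 2 cont bytes. acc=0x4
Byte[4]=9C: continuation. acc=(acc<<6)|0x1C=0x11C
Byte[5]=BB: continuation. acc=(acc<<6)|0x3B=0x473B
Completed: cp=U+473B (starts at byte 3)
Byte[6]=ED: 3-byte lead, need 2 cont bytes. acc=0xD
Byte[7]=86: continuation. acc=(acc<<6)|0x06=0x346
Byte[8]=A4: continuation. acc=(acc<<6)|0x24=0xD1A4
Completed: cp=U+D1A4 (starts at byte 6)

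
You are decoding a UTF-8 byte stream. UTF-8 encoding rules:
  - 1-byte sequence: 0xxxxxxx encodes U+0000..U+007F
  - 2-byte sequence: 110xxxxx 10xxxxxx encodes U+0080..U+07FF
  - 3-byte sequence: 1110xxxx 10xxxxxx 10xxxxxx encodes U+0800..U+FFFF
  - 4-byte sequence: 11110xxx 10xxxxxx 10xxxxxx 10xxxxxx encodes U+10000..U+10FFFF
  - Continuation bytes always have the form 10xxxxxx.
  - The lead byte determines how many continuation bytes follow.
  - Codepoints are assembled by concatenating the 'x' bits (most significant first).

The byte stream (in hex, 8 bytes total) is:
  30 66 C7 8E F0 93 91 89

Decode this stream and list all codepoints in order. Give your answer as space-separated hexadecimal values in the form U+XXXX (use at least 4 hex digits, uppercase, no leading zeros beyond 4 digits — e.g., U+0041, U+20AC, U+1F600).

Answer: U+0030 U+0066 U+01CE U+13449

Derivation:
Byte[0]=30: 1-byte ASCII. cp=U+0030
Byte[1]=66: 1-byte ASCII. cp=U+0066
Byte[2]=C7: 2-byte lead, need 1 cont bytes. acc=0x7
Byte[3]=8E: continuation. acc=(acc<<6)|0x0E=0x1CE
Completed: cp=U+01CE (starts at byte 2)
Byte[4]=F0: 4-byte lead, need 3 cont bytes. acc=0x0
Byte[5]=93: continuation. acc=(acc<<6)|0x13=0x13
Byte[6]=91: continuation. acc=(acc<<6)|0x11=0x4D1
Byte[7]=89: continuation. acc=(acc<<6)|0x09=0x13449
Completed: cp=U+13449 (starts at byte 4)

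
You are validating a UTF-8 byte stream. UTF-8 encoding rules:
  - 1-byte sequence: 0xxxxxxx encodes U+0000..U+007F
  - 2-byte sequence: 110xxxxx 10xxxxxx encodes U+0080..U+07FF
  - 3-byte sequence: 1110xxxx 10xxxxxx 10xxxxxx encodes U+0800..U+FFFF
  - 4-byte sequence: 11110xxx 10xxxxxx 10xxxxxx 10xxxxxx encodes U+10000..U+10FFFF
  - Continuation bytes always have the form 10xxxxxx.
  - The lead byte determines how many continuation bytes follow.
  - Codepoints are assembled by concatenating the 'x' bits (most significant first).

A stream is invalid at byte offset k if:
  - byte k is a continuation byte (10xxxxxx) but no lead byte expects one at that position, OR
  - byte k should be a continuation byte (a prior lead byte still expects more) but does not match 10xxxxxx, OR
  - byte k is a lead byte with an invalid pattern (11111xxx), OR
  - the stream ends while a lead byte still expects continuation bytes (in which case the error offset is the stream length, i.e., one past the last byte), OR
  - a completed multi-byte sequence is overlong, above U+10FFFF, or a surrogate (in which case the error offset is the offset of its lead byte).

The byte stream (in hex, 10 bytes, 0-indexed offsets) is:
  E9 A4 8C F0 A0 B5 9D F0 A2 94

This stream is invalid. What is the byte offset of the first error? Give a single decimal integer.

Answer: 10

Derivation:
Byte[0]=E9: 3-byte lead, need 2 cont bytes. acc=0x9
Byte[1]=A4: continuation. acc=(acc<<6)|0x24=0x264
Byte[2]=8C: continuation. acc=(acc<<6)|0x0C=0x990C
Completed: cp=U+990C (starts at byte 0)
Byte[3]=F0: 4-byte lead, need 3 cont bytes. acc=0x0
Byte[4]=A0: continuation. acc=(acc<<6)|0x20=0x20
Byte[5]=B5: continuation. acc=(acc<<6)|0x35=0x835
Byte[6]=9D: continuation. acc=(acc<<6)|0x1D=0x20D5D
Completed: cp=U+20D5D (starts at byte 3)
Byte[7]=F0: 4-byte lead, need 3 cont bytes. acc=0x0
Byte[8]=A2: continuation. acc=(acc<<6)|0x22=0x22
Byte[9]=94: continuation. acc=(acc<<6)|0x14=0x894
Byte[10]: stream ended, expected continuation. INVALID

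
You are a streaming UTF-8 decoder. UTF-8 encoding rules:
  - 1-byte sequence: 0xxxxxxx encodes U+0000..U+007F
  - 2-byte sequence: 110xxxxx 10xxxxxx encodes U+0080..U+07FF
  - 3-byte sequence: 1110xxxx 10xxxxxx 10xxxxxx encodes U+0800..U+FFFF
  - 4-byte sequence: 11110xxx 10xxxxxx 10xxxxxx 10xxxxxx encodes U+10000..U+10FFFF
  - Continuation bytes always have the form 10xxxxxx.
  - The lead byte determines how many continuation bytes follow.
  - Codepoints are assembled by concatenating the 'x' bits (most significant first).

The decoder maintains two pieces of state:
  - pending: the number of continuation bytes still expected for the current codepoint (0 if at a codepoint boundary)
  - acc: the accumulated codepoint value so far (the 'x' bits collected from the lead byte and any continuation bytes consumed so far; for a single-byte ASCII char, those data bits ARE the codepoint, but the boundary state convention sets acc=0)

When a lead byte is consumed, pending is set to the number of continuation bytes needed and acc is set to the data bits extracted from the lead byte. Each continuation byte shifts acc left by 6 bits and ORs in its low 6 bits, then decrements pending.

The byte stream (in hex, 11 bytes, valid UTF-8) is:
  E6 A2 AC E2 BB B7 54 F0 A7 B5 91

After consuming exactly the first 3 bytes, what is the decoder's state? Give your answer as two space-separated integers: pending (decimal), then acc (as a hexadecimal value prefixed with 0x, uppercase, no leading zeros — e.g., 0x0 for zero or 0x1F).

Byte[0]=E6: 3-byte lead. pending=2, acc=0x6
Byte[1]=A2: continuation. acc=(acc<<6)|0x22=0x1A2, pending=1
Byte[2]=AC: continuation. acc=(acc<<6)|0x2C=0x68AC, pending=0

Answer: 0 0x68AC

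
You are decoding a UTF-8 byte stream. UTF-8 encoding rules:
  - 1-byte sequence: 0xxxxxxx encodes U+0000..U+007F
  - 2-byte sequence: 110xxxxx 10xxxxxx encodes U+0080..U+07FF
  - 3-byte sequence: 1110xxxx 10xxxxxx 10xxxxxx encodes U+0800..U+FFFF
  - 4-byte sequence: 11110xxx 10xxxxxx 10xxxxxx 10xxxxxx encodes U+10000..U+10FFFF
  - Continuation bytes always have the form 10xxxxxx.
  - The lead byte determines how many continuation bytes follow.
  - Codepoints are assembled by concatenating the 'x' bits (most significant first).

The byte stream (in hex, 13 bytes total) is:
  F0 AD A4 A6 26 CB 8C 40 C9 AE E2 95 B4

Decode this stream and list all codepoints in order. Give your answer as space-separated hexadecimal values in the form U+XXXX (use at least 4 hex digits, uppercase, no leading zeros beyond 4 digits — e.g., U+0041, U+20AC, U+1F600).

Byte[0]=F0: 4-byte lead, need 3 cont bytes. acc=0x0
Byte[1]=AD: continuation. acc=(acc<<6)|0x2D=0x2D
Byte[2]=A4: continuation. acc=(acc<<6)|0x24=0xB64
Byte[3]=A6: continuation. acc=(acc<<6)|0x26=0x2D926
Completed: cp=U+2D926 (starts at byte 0)
Byte[4]=26: 1-byte ASCII. cp=U+0026
Byte[5]=CB: 2-byte lead, need 1 cont bytes. acc=0xB
Byte[6]=8C: continuation. acc=(acc<<6)|0x0C=0x2CC
Completed: cp=U+02CC (starts at byte 5)
Byte[7]=40: 1-byte ASCII. cp=U+0040
Byte[8]=C9: 2-byte lead, need 1 cont bytes. acc=0x9
Byte[9]=AE: continuation. acc=(acc<<6)|0x2E=0x26E
Completed: cp=U+026E (starts at byte 8)
Byte[10]=E2: 3-byte lead, need 2 cont bytes. acc=0x2
Byte[11]=95: continuation. acc=(acc<<6)|0x15=0x95
Byte[12]=B4: continuation. acc=(acc<<6)|0x34=0x2574
Completed: cp=U+2574 (starts at byte 10)

Answer: U+2D926 U+0026 U+02CC U+0040 U+026E U+2574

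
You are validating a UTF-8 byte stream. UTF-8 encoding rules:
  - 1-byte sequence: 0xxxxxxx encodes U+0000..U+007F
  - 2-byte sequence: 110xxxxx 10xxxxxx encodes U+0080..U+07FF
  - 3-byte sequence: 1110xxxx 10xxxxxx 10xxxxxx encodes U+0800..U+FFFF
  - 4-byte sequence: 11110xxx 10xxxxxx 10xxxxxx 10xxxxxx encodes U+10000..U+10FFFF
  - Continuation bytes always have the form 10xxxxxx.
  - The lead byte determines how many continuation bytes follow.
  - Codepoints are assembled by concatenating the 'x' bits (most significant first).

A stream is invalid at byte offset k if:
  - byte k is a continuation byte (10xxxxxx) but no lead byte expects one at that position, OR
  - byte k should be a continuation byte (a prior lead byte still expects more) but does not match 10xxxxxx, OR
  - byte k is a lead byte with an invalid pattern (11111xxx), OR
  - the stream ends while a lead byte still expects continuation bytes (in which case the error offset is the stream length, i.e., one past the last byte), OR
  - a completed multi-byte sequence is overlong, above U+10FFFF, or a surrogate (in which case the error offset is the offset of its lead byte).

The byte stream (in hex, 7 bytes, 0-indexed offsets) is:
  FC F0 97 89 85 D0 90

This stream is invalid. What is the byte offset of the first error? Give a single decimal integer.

Answer: 0

Derivation:
Byte[0]=FC: INVALID lead byte (not 0xxx/110x/1110/11110)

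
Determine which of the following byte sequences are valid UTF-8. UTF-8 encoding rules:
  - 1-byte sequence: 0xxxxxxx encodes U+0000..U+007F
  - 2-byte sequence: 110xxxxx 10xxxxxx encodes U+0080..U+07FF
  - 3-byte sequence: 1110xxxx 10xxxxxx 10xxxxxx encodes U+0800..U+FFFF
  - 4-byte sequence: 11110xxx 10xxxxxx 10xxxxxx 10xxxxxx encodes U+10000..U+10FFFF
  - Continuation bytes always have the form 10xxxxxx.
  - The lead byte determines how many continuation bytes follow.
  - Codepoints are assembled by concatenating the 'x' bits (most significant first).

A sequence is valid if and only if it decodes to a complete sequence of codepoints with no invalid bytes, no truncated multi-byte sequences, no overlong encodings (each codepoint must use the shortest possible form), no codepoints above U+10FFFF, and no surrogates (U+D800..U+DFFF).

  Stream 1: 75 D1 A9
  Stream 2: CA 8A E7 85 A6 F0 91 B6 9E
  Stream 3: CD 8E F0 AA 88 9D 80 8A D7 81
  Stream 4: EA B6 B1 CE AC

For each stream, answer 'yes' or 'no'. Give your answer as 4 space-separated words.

Answer: yes yes no yes

Derivation:
Stream 1: decodes cleanly. VALID
Stream 2: decodes cleanly. VALID
Stream 3: error at byte offset 6. INVALID
Stream 4: decodes cleanly. VALID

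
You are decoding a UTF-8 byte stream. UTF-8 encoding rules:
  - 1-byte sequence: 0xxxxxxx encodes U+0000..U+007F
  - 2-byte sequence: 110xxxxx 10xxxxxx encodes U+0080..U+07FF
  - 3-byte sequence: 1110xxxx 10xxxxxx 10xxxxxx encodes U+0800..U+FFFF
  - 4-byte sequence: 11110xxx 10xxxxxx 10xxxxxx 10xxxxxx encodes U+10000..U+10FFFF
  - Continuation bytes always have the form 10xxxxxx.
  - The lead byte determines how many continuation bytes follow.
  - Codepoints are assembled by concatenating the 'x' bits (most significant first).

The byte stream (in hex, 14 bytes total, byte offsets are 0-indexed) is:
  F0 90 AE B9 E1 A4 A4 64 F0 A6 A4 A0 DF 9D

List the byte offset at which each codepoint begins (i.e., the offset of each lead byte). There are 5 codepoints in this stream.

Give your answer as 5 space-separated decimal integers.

Byte[0]=F0: 4-byte lead, need 3 cont bytes. acc=0x0
Byte[1]=90: continuation. acc=(acc<<6)|0x10=0x10
Byte[2]=AE: continuation. acc=(acc<<6)|0x2E=0x42E
Byte[3]=B9: continuation. acc=(acc<<6)|0x39=0x10BB9
Completed: cp=U+10BB9 (starts at byte 0)
Byte[4]=E1: 3-byte lead, need 2 cont bytes. acc=0x1
Byte[5]=A4: continuation. acc=(acc<<6)|0x24=0x64
Byte[6]=A4: continuation. acc=(acc<<6)|0x24=0x1924
Completed: cp=U+1924 (starts at byte 4)
Byte[7]=64: 1-byte ASCII. cp=U+0064
Byte[8]=F0: 4-byte lead, need 3 cont bytes. acc=0x0
Byte[9]=A6: continuation. acc=(acc<<6)|0x26=0x26
Byte[10]=A4: continuation. acc=(acc<<6)|0x24=0x9A4
Byte[11]=A0: continuation. acc=(acc<<6)|0x20=0x26920
Completed: cp=U+26920 (starts at byte 8)
Byte[12]=DF: 2-byte lead, need 1 cont bytes. acc=0x1F
Byte[13]=9D: continuation. acc=(acc<<6)|0x1D=0x7DD
Completed: cp=U+07DD (starts at byte 12)

Answer: 0 4 7 8 12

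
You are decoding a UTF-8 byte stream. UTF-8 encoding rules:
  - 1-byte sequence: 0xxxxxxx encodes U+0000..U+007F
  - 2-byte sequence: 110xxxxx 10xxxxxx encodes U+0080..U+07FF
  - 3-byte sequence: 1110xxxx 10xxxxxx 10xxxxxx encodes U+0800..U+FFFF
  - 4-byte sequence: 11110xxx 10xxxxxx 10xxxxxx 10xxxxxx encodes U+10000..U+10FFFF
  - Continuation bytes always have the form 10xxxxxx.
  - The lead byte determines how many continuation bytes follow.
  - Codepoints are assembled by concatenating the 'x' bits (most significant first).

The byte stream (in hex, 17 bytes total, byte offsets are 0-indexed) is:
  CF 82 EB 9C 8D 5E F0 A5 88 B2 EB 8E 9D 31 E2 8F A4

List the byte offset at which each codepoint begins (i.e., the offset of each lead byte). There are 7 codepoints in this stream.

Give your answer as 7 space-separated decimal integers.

Byte[0]=CF: 2-byte lead, need 1 cont bytes. acc=0xF
Byte[1]=82: continuation. acc=(acc<<6)|0x02=0x3C2
Completed: cp=U+03C2 (starts at byte 0)
Byte[2]=EB: 3-byte lead, need 2 cont bytes. acc=0xB
Byte[3]=9C: continuation. acc=(acc<<6)|0x1C=0x2DC
Byte[4]=8D: continuation. acc=(acc<<6)|0x0D=0xB70D
Completed: cp=U+B70D (starts at byte 2)
Byte[5]=5E: 1-byte ASCII. cp=U+005E
Byte[6]=F0: 4-byte lead, need 3 cont bytes. acc=0x0
Byte[7]=A5: continuation. acc=(acc<<6)|0x25=0x25
Byte[8]=88: continuation. acc=(acc<<6)|0x08=0x948
Byte[9]=B2: continuation. acc=(acc<<6)|0x32=0x25232
Completed: cp=U+25232 (starts at byte 6)
Byte[10]=EB: 3-byte lead, need 2 cont bytes. acc=0xB
Byte[11]=8E: continuation. acc=(acc<<6)|0x0E=0x2CE
Byte[12]=9D: continuation. acc=(acc<<6)|0x1D=0xB39D
Completed: cp=U+B39D (starts at byte 10)
Byte[13]=31: 1-byte ASCII. cp=U+0031
Byte[14]=E2: 3-byte lead, need 2 cont bytes. acc=0x2
Byte[15]=8F: continuation. acc=(acc<<6)|0x0F=0x8F
Byte[16]=A4: continuation. acc=(acc<<6)|0x24=0x23E4
Completed: cp=U+23E4 (starts at byte 14)

Answer: 0 2 5 6 10 13 14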